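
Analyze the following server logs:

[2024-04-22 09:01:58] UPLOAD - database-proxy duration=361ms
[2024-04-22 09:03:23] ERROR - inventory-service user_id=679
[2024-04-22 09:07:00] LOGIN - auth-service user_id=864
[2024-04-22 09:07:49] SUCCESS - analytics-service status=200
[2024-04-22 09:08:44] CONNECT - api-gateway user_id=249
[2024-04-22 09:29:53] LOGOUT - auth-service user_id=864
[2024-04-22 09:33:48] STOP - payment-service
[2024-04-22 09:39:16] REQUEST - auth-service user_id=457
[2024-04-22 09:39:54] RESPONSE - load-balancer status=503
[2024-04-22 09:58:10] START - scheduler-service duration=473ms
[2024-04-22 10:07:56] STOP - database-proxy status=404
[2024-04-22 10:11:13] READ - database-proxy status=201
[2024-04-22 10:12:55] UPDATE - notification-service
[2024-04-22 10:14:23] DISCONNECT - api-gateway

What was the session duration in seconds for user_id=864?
1373

To calculate session duration:

1. Find LOGIN event for user_id=864: 2024-04-22 09:07:00
2. Find LOGOUT event for user_id=864: 2024-04-22 09:29:53
3. Session duration: 2024-04-22 09:29:53 - 2024-04-22 09:07:00 = 1373 seconds (22 minutes)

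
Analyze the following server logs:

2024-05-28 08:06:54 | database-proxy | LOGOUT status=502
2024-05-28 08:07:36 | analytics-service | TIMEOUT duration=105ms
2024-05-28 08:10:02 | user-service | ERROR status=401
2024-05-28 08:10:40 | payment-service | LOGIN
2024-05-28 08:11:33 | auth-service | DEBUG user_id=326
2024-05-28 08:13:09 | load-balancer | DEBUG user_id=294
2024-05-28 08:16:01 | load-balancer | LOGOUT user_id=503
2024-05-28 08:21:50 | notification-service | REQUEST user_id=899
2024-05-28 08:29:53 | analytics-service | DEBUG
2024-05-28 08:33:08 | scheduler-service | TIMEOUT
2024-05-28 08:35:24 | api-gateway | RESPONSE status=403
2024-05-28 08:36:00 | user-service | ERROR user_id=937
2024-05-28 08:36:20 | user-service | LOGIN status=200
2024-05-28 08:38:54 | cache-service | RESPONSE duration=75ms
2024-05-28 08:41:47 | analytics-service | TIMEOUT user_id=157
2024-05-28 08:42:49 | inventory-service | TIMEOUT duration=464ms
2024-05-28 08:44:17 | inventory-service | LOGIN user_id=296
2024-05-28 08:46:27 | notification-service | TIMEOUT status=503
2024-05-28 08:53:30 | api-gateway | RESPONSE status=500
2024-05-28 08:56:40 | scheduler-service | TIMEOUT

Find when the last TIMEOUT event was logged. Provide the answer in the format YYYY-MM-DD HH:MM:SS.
2024-05-28 08:56:40

To find the last event:

1. Filter for all TIMEOUT events
2. Sort by timestamp
3. Select the last one
4. Timestamp: 2024-05-28 08:56:40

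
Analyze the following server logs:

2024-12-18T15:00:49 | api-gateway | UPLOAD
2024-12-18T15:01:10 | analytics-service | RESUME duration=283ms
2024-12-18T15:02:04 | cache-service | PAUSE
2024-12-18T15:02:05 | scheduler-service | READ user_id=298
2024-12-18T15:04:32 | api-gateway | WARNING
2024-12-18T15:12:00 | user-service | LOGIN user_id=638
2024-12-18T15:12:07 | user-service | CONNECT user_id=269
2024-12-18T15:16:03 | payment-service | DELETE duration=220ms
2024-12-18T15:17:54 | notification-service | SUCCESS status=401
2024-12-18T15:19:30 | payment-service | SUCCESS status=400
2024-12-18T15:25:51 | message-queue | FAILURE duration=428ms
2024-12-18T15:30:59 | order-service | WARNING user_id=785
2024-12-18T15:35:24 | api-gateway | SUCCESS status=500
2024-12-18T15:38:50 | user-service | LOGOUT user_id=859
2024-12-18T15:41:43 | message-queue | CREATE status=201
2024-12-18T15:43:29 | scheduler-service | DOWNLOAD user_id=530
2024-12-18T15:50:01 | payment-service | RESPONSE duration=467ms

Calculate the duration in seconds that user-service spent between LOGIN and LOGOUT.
1610

To calculate state duration:

1. Find LOGIN event for user-service: 2024-12-18T15:12:00
2. Find LOGOUT event for user-service: 2024-12-18T15:38:50
3. Calculate duration: 2024-12-18T15:38:50 - 2024-12-18T15:12:00 = 1610 seconds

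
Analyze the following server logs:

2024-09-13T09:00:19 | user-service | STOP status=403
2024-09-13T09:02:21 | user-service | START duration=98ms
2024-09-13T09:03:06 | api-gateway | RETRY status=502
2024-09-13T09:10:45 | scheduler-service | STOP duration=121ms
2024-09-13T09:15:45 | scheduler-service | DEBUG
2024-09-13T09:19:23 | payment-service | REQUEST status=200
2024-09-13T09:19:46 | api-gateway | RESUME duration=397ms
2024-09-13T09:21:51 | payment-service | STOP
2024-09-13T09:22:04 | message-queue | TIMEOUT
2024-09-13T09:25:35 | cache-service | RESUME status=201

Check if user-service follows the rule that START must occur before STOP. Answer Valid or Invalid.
Invalid

To validate ordering:

1. Required order: START → STOP
2. Rule: START must occur before STOP
3. Check actual order of events for user-service
4. Result: Invalid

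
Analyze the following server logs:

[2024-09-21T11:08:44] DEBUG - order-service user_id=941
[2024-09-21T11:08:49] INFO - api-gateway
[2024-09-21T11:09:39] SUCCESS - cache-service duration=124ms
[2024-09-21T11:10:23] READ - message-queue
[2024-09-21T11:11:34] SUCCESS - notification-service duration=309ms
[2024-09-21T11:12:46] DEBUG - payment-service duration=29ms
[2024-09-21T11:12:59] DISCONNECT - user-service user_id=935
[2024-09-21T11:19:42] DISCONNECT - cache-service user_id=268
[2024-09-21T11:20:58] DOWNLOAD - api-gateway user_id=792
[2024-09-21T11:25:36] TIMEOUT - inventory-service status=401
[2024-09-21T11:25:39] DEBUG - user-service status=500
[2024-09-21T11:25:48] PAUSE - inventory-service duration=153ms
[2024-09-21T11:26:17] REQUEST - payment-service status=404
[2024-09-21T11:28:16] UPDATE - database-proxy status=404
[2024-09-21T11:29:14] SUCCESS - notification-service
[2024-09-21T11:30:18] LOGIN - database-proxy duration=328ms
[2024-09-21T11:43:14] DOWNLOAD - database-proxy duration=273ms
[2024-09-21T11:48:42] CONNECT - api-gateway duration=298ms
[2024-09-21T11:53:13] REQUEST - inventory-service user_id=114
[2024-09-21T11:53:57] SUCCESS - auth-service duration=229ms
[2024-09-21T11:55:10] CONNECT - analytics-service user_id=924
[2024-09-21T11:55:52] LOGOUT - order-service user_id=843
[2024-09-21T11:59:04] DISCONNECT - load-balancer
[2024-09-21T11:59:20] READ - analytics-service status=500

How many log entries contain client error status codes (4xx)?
3

To find matching entries:

1. Pattern to match: client error status codes (4xx)
2. Scan each log entry for the pattern
3. Count matches: 3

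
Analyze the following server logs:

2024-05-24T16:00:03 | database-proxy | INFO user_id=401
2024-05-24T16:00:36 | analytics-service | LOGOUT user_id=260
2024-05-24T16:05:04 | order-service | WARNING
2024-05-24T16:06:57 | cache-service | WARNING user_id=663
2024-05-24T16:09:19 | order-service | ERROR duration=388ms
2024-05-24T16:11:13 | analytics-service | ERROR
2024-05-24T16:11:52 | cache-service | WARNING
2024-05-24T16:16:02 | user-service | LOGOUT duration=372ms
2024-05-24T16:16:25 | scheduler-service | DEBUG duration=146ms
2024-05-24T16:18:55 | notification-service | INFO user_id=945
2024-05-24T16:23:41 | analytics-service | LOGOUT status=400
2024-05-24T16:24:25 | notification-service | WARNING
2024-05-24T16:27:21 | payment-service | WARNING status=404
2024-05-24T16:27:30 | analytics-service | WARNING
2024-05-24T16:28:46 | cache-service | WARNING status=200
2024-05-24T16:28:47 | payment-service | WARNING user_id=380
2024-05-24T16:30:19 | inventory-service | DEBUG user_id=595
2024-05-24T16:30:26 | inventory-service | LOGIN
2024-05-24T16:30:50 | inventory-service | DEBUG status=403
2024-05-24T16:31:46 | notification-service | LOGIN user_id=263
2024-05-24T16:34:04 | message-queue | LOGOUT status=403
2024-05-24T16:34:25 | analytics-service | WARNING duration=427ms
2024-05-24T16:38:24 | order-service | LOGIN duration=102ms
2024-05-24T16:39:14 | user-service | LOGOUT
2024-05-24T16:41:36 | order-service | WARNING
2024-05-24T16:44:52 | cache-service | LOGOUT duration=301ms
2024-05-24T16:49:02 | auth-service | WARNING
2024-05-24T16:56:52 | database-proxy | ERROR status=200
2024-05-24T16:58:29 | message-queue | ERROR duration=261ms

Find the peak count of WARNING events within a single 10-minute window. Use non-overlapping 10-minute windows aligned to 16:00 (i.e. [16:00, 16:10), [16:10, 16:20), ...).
5

To find the burst window:

1. Divide the log period into non-overlapping 10-minute windows starting at 16:00
2. Count WARNING events in each window
3. Find the window with maximum count
4. Maximum events in a window: 5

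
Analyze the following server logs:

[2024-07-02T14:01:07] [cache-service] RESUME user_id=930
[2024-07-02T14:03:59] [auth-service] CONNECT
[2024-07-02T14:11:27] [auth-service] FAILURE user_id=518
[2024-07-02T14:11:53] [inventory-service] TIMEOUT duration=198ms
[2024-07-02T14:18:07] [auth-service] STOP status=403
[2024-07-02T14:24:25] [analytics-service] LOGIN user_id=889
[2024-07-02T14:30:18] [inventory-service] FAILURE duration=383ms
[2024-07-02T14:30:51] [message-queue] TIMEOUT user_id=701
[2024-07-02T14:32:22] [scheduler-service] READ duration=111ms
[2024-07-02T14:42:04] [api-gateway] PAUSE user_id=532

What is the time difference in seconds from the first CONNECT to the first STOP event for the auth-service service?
848

To find the time between events:

1. Locate the first CONNECT event for auth-service: 2024-07-02T14:03:59
2. Locate the first STOP event for auth-service: 2024-07-02T14:18:07
3. Calculate the difference: 2024-07-02T14:18:07 - 2024-07-02T14:03:59 = 848 seconds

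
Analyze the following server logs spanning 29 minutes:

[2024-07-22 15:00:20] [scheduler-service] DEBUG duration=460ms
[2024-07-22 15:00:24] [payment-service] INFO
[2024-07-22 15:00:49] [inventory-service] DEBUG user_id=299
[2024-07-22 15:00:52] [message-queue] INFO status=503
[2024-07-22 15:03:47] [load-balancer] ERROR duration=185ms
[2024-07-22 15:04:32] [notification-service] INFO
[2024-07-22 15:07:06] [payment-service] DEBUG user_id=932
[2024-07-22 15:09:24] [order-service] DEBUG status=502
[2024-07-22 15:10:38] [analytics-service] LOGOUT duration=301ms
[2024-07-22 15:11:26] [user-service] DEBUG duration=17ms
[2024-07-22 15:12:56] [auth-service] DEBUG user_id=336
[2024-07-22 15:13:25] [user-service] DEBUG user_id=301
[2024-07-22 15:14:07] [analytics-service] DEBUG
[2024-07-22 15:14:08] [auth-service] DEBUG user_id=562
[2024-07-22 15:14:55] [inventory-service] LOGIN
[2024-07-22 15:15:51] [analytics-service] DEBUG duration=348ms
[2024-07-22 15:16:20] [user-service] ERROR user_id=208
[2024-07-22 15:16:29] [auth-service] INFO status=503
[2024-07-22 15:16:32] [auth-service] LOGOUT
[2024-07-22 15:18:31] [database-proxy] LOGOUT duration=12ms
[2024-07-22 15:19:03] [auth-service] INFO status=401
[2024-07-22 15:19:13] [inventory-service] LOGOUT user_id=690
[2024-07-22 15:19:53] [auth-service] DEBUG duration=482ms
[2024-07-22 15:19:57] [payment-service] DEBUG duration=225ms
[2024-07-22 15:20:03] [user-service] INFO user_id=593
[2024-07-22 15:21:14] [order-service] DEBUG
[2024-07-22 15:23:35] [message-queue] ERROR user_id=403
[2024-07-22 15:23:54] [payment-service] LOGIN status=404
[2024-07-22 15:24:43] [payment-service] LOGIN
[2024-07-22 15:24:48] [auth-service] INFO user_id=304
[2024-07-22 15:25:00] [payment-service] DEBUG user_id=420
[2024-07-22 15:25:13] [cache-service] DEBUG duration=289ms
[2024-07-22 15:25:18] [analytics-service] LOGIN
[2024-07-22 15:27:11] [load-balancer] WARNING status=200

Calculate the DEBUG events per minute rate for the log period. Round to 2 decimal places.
0.52

To calculate the rate:

1. Count total DEBUG events: 15
2. Total time period: 29 minutes
3. Rate = 15 / 29 = 0.52 events per minute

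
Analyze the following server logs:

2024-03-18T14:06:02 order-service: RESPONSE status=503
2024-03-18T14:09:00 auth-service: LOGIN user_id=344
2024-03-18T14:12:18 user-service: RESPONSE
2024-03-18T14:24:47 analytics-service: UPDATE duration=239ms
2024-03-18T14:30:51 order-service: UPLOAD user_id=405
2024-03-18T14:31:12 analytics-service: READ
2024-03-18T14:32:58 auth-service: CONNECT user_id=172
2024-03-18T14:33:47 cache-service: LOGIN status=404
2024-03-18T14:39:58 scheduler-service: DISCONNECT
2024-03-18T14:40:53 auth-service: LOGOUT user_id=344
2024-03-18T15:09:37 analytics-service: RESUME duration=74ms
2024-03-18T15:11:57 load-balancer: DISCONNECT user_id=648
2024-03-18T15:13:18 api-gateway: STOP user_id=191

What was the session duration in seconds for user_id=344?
1913

To calculate session duration:

1. Find LOGIN event for user_id=344: 2024-03-18T14:09:00
2. Find LOGOUT event for user_id=344: 2024-03-18T14:40:53
3. Session duration: 2024-03-18T14:40:53 - 2024-03-18T14:09:00 = 1913 seconds (31 minutes)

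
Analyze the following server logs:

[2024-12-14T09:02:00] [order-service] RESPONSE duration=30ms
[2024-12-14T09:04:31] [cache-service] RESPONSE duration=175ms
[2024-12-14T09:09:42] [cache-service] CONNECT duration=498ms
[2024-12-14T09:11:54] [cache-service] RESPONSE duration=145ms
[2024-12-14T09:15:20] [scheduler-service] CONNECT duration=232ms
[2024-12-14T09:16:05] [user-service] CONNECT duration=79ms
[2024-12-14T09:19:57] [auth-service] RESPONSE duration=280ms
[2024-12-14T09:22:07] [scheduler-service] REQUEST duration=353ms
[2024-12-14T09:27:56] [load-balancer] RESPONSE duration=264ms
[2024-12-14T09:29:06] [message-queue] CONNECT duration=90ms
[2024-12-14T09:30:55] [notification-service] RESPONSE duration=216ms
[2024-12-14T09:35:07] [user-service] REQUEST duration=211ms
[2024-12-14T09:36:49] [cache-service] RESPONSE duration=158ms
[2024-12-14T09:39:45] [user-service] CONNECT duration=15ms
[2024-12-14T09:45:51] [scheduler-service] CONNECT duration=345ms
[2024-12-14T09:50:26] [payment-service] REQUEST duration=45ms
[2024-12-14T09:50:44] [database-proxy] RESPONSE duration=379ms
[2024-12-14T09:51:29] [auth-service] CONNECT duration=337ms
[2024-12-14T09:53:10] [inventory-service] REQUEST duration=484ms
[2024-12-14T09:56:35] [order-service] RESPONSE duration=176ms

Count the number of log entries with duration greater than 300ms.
6

To count timeouts:

1. Threshold: 300ms
2. Extract duration from each log entry
3. Count entries where duration > 300
4. Timeout count: 6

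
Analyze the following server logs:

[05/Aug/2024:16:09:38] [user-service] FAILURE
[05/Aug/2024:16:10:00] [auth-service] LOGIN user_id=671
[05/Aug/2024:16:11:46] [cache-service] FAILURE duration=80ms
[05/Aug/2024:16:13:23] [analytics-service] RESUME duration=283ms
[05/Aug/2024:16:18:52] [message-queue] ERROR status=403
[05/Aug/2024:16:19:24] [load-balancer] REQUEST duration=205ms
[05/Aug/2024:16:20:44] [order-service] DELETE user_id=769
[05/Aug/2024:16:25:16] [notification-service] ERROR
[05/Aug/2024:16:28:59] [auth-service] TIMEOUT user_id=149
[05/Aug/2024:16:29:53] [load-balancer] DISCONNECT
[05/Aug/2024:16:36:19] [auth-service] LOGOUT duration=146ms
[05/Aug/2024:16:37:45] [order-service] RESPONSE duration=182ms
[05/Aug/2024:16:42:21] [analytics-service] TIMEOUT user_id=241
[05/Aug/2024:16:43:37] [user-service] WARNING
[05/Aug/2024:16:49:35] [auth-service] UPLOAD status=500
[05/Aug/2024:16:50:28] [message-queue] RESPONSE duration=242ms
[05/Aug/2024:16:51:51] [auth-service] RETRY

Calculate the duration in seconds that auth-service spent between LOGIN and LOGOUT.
1579

To calculate state duration:

1. Find LOGIN event for auth-service: 05/Aug/2024:16:10:00
2. Find LOGOUT event for auth-service: 05/Aug/2024:16:36:19
3. Calculate duration: 05/Aug/2024:16:36:19 - 05/Aug/2024:16:10:00 = 1579 seconds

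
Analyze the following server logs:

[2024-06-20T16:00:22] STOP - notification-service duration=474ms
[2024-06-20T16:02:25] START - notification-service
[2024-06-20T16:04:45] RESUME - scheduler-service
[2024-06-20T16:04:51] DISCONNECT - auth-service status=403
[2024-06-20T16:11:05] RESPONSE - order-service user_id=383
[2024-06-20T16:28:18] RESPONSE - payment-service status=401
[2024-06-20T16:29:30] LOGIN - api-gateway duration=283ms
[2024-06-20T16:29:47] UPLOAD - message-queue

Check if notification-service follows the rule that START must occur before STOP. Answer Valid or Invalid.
Invalid

To validate ordering:

1. Required order: START → STOP
2. Rule: START must occur before STOP
3. Check actual order of events for notification-service
4. Result: Invalid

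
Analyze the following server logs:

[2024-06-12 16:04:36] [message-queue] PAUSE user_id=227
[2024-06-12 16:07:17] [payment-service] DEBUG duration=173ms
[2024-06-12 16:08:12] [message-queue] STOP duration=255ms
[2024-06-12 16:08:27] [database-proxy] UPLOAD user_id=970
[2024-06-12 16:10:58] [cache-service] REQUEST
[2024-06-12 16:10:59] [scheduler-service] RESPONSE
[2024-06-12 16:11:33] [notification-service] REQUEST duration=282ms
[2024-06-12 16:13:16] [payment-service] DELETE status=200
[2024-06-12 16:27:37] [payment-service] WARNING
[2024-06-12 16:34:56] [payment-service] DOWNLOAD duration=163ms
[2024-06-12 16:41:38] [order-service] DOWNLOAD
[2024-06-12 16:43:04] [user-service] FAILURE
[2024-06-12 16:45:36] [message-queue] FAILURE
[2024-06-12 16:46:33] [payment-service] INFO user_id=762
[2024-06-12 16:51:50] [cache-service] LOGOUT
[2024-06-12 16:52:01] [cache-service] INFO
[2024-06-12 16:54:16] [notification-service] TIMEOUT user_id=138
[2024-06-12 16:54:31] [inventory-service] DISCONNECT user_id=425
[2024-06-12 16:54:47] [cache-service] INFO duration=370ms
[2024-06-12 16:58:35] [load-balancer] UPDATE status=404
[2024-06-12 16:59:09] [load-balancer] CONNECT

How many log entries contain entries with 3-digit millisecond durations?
5

To find matching entries:

1. Pattern to match: entries with 3-digit millisecond durations
2. Scan each log entry for the pattern
3. Count matches: 5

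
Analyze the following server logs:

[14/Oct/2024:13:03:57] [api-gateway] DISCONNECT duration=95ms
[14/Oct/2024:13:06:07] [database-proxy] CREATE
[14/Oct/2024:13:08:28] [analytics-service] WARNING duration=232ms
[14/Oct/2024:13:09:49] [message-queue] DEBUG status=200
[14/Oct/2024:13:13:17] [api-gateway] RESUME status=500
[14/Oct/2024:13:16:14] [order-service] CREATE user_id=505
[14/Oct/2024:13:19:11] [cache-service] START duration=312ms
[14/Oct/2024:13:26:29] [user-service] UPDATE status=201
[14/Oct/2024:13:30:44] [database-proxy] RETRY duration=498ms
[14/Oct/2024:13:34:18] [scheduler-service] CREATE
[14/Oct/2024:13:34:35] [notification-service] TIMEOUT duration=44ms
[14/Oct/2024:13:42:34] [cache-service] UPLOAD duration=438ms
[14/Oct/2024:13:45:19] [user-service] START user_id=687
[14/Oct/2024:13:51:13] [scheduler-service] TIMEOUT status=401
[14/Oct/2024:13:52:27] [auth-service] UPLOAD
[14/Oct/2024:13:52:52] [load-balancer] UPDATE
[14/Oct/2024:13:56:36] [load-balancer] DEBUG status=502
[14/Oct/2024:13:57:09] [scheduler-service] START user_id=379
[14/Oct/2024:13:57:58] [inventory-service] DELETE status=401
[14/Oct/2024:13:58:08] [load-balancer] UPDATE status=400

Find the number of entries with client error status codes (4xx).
3

To find matching entries:

1. Pattern to match: client error status codes (4xx)
2. Scan each log entry for the pattern
3. Count matches: 3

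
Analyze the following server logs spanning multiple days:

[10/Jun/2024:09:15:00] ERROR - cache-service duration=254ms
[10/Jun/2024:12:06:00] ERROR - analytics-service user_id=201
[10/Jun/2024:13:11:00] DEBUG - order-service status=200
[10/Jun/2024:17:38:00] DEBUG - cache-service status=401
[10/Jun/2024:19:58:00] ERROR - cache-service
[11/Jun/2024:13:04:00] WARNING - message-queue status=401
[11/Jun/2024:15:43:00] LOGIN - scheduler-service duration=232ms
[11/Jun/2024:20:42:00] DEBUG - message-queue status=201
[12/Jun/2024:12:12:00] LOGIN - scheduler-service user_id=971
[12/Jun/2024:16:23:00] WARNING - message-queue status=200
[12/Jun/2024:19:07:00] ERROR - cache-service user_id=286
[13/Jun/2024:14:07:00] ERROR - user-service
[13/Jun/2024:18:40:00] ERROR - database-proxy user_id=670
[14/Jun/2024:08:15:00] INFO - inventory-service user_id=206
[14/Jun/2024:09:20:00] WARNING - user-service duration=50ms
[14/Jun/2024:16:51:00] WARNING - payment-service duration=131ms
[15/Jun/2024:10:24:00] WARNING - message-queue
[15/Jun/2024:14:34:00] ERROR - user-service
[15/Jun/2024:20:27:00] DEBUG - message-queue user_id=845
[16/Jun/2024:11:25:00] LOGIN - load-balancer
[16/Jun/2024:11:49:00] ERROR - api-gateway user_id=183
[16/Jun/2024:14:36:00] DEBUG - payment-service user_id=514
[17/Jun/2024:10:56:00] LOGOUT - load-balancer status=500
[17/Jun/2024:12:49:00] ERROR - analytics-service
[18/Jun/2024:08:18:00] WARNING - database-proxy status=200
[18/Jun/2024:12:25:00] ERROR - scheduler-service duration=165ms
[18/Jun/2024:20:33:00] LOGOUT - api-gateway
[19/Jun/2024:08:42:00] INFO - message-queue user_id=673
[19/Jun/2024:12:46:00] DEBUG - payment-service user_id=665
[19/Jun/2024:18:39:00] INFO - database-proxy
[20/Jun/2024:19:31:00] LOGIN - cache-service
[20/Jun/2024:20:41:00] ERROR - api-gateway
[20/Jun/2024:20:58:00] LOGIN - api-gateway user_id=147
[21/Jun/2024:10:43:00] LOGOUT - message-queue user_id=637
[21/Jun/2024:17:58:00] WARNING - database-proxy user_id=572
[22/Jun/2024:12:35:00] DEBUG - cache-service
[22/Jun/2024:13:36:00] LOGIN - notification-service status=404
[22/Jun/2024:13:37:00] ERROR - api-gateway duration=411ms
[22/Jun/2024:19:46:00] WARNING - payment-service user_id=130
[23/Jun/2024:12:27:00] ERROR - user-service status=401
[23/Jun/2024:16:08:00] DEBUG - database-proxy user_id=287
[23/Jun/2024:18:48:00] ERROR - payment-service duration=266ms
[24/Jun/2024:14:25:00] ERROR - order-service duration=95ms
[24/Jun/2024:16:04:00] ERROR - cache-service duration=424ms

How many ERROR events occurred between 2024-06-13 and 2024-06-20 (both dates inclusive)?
7

To filter by date range:

1. Date range: 2024-06-13 through 2024-06-20, both dates inclusive
2. Filter for ERROR events whose date falls in this range
3. Count matching events: 7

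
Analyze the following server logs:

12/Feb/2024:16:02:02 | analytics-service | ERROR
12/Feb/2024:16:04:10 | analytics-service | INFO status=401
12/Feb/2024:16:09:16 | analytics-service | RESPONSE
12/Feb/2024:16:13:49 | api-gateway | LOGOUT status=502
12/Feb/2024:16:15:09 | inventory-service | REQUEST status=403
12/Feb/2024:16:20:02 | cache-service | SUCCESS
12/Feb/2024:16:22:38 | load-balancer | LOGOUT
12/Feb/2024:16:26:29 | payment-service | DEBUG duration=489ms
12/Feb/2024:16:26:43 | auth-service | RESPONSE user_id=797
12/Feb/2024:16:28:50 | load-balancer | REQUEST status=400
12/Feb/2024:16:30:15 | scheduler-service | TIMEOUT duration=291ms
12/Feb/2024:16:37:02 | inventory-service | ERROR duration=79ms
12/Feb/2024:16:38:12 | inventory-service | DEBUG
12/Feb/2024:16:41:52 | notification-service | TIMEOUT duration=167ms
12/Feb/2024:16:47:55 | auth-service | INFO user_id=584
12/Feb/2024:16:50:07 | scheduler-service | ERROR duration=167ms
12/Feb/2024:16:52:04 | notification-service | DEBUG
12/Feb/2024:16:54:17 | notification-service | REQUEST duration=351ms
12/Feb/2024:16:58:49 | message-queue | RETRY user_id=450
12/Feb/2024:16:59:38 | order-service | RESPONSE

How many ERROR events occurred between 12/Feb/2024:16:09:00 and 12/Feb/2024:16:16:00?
0

To count events in the time window:

1. Window boundaries: 12/Feb/2024:16:09:00 to 12/Feb/2024:16:16:00
2. Filter for ERROR events within this window
3. Count matching events: 0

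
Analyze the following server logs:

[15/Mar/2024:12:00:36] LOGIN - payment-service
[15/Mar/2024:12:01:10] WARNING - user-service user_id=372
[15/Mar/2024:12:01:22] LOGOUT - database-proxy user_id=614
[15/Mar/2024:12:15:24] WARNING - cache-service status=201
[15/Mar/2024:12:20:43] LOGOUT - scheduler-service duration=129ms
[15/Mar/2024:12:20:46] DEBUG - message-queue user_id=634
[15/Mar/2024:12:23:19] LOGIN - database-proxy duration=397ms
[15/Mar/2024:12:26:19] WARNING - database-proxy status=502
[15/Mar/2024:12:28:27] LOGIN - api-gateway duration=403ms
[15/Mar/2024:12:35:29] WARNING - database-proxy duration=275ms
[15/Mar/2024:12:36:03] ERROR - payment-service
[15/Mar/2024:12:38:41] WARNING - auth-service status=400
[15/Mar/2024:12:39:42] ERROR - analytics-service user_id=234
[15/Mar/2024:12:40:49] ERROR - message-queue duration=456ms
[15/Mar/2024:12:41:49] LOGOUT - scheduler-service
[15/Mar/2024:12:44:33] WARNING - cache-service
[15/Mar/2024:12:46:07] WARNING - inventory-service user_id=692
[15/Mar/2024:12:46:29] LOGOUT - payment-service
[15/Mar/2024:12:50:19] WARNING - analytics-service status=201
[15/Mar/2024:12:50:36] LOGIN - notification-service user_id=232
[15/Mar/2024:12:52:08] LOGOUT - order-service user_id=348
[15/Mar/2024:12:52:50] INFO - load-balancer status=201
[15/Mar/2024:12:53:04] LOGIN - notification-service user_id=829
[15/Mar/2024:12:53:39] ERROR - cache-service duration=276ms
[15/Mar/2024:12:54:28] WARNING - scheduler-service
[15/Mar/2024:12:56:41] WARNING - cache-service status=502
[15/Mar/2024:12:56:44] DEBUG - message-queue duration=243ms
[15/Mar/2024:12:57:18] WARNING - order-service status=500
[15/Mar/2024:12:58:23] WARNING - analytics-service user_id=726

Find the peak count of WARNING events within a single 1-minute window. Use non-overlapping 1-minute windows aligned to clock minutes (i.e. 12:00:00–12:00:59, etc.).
1

To find the burst window:

1. Divide the log period into non-overlapping 1-minute windows starting at 12:00
2. Count WARNING events in each window
3. Find the window with maximum count
4. Maximum events in a window: 1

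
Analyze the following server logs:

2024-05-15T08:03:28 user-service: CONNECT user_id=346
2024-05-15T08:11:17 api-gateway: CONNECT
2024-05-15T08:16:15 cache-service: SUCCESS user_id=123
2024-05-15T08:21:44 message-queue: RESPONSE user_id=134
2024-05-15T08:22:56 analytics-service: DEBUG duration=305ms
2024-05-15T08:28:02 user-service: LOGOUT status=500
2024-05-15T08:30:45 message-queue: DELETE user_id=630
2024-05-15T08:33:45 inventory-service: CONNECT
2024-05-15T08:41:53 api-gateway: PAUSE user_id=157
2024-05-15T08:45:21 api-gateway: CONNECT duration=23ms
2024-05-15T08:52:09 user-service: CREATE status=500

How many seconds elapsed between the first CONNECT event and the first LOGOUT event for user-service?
1474

To find the time between events:

1. Locate the first CONNECT event for user-service: 2024-05-15T08:03:28
2. Locate the first LOGOUT event for user-service: 2024-05-15T08:28:02
3. Calculate the difference: 2024-05-15T08:28:02 - 2024-05-15T08:03:28 = 1474 seconds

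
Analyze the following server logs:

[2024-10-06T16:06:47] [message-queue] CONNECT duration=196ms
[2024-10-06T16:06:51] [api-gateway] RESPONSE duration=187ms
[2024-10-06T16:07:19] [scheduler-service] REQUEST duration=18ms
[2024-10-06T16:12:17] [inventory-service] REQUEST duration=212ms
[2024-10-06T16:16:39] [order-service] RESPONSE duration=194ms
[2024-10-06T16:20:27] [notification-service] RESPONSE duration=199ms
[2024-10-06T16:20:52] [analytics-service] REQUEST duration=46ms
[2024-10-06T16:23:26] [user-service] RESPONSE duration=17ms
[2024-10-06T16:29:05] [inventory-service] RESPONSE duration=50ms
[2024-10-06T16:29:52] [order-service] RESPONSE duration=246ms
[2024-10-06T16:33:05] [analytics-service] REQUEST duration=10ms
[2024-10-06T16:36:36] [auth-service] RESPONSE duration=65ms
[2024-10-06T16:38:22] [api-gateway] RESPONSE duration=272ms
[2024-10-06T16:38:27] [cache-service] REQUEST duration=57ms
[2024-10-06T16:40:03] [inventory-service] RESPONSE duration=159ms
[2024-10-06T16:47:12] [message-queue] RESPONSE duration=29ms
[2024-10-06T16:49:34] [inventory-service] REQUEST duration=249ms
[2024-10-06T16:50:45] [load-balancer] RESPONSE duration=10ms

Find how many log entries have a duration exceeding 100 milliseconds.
9

To count timeouts:

1. Threshold: 100ms
2. Extract duration from each log entry
3. Count entries where duration > 100
4. Timeout count: 9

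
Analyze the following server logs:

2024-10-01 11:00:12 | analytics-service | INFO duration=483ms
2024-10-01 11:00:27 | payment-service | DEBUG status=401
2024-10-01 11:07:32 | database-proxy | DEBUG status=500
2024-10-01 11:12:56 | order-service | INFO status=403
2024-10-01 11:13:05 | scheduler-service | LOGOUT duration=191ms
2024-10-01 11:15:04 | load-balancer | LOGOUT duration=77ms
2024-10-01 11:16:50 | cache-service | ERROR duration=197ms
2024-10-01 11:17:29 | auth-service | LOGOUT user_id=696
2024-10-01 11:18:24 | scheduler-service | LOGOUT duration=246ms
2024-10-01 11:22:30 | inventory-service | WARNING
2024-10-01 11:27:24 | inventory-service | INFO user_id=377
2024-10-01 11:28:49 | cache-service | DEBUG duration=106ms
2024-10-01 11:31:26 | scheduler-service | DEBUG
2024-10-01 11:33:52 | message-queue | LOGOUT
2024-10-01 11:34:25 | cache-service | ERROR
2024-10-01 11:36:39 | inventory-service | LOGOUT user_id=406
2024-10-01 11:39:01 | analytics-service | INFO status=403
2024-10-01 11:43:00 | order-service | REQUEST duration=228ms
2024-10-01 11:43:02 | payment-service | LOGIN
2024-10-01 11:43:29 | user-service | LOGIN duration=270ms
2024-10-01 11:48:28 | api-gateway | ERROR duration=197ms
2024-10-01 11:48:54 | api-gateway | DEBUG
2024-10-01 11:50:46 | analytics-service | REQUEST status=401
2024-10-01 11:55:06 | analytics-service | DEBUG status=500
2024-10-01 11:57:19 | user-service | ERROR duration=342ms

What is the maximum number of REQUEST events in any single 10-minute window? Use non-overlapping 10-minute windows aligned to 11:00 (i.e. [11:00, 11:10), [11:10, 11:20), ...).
1

To find the burst window:

1. Divide the log period into non-overlapping 10-minute windows starting at 11:00
2. Count REQUEST events in each window
3. Find the window with maximum count
4. Maximum events in a window: 1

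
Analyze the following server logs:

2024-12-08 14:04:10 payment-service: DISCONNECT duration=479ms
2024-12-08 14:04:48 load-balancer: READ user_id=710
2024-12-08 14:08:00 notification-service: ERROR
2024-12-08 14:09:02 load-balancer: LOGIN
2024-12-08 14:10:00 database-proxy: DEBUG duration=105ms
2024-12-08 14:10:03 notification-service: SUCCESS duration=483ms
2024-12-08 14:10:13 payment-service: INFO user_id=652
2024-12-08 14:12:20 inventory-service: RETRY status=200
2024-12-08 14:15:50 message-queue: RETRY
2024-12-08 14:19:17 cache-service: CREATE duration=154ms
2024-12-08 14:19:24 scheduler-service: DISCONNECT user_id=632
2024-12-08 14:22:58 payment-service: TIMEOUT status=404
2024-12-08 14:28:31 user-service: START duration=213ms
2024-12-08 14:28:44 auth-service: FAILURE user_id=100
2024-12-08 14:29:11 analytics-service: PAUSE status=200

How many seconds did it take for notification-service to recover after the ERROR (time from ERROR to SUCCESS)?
123

To calculate recovery time:

1. Find ERROR event for notification-service: 2024-12-08 14:08:00
2. Find next SUCCESS event for notification-service: 2024-12-08 14:10:03
3. Recovery time: 2024-12-08 14:10:03 - 2024-12-08 14:08:00 = 123 seconds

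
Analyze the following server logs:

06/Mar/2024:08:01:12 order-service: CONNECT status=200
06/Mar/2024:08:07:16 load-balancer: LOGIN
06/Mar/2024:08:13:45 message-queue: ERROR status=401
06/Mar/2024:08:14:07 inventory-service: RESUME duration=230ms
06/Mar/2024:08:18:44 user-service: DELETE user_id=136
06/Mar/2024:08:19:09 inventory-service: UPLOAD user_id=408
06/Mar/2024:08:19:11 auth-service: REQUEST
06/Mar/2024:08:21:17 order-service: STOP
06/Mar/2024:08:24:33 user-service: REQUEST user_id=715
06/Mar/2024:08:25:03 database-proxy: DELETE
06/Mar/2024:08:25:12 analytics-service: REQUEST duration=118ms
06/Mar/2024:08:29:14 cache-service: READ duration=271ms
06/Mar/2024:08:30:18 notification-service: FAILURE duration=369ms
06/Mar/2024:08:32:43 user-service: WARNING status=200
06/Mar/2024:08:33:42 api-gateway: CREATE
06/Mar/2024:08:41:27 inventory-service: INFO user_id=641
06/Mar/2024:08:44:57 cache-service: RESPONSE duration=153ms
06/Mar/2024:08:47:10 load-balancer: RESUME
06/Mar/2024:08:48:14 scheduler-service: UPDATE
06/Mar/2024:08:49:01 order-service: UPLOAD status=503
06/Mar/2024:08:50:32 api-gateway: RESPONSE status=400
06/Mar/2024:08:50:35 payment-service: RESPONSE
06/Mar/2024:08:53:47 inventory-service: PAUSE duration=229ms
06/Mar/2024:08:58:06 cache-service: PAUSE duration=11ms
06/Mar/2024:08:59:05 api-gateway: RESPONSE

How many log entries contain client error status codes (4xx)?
2

To find matching entries:

1. Pattern to match: client error status codes (4xx)
2. Scan each log entry for the pattern
3. Count matches: 2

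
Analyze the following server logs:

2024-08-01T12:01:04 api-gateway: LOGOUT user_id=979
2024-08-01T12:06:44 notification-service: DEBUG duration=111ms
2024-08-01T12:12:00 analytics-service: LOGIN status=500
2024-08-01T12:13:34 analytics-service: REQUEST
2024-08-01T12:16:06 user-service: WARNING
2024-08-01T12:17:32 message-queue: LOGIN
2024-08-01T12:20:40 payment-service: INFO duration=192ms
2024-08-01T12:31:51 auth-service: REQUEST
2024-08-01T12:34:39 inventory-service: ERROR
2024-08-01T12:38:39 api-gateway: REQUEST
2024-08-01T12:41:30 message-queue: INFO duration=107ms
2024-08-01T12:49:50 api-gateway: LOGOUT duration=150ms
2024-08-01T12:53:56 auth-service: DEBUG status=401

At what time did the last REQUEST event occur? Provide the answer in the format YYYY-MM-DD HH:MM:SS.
2024-08-01 12:38:39

To find the last event:

1. Filter for all REQUEST events
2. Sort by timestamp
3. Select the last one
4. Timestamp: 2024-08-01 12:38:39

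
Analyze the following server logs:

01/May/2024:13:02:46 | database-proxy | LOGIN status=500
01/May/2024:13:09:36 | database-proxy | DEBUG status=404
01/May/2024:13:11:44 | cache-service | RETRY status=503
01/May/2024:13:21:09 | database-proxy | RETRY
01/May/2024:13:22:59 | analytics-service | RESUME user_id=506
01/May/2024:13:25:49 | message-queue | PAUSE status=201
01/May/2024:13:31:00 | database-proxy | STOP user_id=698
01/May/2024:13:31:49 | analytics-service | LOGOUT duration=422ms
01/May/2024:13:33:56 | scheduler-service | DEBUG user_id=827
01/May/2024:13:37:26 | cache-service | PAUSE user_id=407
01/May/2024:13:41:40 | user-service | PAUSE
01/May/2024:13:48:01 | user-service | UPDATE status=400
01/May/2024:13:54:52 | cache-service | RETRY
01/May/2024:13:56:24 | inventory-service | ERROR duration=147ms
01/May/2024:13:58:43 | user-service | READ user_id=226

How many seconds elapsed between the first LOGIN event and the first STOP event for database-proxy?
1694

To find the time between events:

1. Locate the first LOGIN event for database-proxy: 01/May/2024:13:02:46
2. Locate the first STOP event for database-proxy: 01/May/2024:13:31:00
3. Calculate the difference: 01/May/2024:13:31:00 - 01/May/2024:13:02:46 = 1694 seconds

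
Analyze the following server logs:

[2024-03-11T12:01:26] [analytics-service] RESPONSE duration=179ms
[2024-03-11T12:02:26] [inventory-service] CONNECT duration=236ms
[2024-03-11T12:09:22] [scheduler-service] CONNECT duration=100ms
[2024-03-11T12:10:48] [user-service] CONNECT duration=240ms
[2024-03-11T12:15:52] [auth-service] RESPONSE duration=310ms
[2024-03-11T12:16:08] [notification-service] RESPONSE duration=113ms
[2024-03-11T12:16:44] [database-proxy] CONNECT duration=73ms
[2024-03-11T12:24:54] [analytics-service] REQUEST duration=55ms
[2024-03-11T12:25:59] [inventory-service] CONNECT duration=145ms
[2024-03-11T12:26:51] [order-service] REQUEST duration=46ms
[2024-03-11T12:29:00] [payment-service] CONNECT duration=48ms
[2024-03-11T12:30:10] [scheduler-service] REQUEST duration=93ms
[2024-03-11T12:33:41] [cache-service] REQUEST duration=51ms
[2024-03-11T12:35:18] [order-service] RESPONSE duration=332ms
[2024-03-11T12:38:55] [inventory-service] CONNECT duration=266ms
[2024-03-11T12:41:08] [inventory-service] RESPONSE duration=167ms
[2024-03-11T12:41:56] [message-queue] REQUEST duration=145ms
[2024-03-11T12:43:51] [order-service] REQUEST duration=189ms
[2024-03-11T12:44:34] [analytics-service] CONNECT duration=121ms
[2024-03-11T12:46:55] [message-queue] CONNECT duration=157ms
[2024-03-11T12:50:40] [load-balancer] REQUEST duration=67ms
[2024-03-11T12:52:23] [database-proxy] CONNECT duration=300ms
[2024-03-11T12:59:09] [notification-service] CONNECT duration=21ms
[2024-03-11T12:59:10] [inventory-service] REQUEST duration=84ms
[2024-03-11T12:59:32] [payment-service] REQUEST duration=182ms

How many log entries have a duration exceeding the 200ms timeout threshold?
6

To count timeouts:

1. Threshold: 200ms
2. Extract duration from each log entry
3. Count entries where duration > 200
4. Timeout count: 6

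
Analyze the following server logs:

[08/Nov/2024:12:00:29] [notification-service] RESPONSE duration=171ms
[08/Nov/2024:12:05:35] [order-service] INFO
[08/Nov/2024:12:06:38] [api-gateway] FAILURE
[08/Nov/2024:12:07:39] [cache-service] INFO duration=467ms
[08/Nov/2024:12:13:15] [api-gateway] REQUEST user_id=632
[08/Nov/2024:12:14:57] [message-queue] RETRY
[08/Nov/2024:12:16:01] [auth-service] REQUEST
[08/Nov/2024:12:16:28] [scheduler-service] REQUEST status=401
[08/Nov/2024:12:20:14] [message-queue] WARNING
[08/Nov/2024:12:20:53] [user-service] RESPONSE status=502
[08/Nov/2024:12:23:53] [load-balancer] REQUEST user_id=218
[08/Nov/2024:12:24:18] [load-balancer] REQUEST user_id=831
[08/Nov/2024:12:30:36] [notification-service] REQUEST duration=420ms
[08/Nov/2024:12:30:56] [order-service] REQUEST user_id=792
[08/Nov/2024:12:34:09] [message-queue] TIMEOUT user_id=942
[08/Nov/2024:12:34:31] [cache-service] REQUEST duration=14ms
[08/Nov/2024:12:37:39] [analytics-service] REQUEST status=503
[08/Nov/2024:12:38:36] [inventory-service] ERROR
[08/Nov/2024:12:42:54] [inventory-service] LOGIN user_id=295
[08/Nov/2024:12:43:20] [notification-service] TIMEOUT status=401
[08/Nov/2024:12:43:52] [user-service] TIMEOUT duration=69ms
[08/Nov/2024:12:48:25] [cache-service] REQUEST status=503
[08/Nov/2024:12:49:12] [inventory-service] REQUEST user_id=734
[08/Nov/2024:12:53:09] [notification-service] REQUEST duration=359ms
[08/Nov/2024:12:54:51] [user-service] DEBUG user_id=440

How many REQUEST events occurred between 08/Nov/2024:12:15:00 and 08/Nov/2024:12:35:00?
7

To count events in the time window:

1. Window boundaries: 08/Nov/2024:12:15:00 to 08/Nov/2024:12:35:00
2. Filter for REQUEST events within this window
3. Count matching events: 7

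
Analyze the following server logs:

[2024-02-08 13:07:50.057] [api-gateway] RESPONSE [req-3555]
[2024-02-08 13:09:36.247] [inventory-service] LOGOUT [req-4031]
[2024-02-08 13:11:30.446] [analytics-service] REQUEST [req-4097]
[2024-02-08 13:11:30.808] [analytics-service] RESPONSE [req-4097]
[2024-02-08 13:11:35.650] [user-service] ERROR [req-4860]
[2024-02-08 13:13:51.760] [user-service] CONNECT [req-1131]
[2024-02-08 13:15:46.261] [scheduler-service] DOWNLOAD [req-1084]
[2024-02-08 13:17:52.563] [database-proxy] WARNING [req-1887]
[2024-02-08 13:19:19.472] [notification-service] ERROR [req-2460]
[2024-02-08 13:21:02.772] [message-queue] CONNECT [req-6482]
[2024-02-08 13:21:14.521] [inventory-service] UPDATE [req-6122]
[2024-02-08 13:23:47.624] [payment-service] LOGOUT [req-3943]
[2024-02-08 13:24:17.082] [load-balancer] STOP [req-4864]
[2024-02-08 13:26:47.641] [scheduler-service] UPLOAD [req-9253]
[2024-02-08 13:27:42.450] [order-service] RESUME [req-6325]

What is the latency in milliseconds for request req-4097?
362

To calculate latency:

1. Find REQUEST with id req-4097: 2024-02-08 13:11:30.446
2. Find RESPONSE with id req-4097: 2024-02-08 13:11:30.808
3. Latency: 2024-02-08 13:11:30.808 - 2024-02-08 13:11:30.446 = 362ms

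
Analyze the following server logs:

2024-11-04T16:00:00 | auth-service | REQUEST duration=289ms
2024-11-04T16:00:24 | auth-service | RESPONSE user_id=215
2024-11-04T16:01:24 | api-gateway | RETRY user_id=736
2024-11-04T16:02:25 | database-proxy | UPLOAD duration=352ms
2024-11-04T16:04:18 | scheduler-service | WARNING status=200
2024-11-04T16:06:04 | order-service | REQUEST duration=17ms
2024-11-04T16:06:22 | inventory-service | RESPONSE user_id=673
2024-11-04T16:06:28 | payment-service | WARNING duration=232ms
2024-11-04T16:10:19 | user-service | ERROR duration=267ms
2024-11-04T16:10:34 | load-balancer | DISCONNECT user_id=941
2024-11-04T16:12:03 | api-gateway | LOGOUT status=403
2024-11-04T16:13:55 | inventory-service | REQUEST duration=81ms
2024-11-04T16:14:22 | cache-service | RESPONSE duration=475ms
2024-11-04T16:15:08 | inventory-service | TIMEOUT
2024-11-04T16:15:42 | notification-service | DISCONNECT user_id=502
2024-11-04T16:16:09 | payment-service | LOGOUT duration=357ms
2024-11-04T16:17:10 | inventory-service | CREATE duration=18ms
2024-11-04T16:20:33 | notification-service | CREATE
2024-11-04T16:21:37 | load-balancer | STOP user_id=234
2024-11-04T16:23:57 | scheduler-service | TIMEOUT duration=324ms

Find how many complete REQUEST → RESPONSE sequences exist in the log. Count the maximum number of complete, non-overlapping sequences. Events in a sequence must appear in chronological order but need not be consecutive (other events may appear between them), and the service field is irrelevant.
3

To count sequences:

1. Look for pattern: REQUEST → RESPONSE
2. Greedily scan the log in chronological order, matching each sequence element in turn (ignoring service)
3. Each time the full pattern completes, increment the count and restart matching from the next event
4. Complete non-overlapping sequences found: 3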